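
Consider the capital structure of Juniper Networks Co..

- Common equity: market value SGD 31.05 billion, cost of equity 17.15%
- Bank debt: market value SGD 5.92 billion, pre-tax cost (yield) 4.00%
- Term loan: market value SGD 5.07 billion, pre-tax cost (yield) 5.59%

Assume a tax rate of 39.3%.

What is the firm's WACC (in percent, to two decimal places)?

13.42%

Total capital V = 31.05 + 5.92 + 5.07 = 42.04.
Equity: weight = 31.05/42.04 = 0.7386; cost = 17.15%.
Bank debt: weight = 5.92/42.04 = 0.1408; after-tax cost = 4% × (1 − 39.3%) = 2.4280%.
Term loan: weight = 5.07/42.04 = 0.1206; after-tax cost = 5.59% × (1 − 39.3%) = 3.3931%.
WACC = 0.7386 × 17.1500% + 0.1408 × 2.4280% + 0.1206 × 3.3931% = 13.4178%.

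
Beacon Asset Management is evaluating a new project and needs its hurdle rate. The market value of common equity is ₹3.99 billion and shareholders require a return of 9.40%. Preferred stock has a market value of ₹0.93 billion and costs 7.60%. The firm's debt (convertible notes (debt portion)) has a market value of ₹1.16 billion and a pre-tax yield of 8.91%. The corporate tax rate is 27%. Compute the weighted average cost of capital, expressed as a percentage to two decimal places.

8.57%

Total capital V = 3.99 + 0.93 + 1.16 = 6.08.
Equity: weight = 3.99/6.08 = 0.6562; cost = 9.4%.
Preferred: weight = 0.93/6.08 = 0.1530; cost = 7.6%.
Convertible notes (debt portion): weight = 1.16/6.08 = 0.1908; after-tax cost = 8.91% × (1 − 27%) = 6.5043%.
WACC = 0.6562 × 9.4000% + 0.1530 × 7.6000% + 0.1908 × 6.5043% = 8.5722%.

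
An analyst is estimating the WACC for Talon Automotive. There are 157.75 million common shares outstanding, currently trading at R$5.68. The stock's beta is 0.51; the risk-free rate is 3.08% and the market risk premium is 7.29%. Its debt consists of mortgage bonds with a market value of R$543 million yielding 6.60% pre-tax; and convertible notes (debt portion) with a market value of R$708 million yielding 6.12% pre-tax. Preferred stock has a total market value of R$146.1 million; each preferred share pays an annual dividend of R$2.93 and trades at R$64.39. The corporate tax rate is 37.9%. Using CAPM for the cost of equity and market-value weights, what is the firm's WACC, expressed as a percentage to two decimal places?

5.09%

Cost of equity via CAPM: Re = 3.08% + 0.51 × 7.29% = 6.7979%.
Cost of preferred: Rp = 2.93 / 64.39 = 4.5504%.
Market value of equity E = 5.68 × 157.75m = 896.02m.
Total capital V = 896.02 + 146.1 + 543 + 708 = 2293.12.
Equity: weight = 896.02/2293.12 = 0.3907; cost = 6.7979%.
Preferred: weight = 146.1/2293.12 = 0.0637; cost = 4.5504%.
Mortgage bonds: weight = 543/2293.12 = 0.2368; after-tax cost = 6.6% × (1 − 37.9%) = 4.0986%.
Convertible notes (debt portion): weight = 708/2293.12 = 0.3087; after-tax cost = 6.12% × (1 − 37.9%) = 3.8005%.
WACC = 0.3907 × 6.7979% + 0.0637 × 4.5504% + 0.2368 × 4.0986% + 0.3087 × 3.8005% = 5.0901%.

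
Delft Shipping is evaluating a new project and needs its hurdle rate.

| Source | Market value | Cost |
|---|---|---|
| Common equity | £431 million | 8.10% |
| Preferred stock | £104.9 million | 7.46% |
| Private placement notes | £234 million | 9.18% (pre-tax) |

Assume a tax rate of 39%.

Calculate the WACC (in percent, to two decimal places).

7.25%

Total capital V = 431 + 104.9 + 234 = 769.9.
Equity: weight = 431/769.9 = 0.5598; cost = 8.1%.
Preferred: weight = 104.9/769.9 = 0.1363; cost = 7.46%.
Private placement notes: weight = 234/769.9 = 0.3039; after-tax cost = 9.18% × (1 − 39%) = 5.5998%.
WACC = 0.5598 × 8.1000% + 0.1363 × 7.4600% + 0.3039 × 5.5998% = 7.2529%.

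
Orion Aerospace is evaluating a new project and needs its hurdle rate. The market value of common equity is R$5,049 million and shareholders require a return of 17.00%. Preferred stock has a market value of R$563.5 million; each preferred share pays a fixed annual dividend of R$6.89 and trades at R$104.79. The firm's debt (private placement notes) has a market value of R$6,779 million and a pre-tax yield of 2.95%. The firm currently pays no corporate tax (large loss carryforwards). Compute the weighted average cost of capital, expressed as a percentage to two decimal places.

Cost of preferred: Rp = 6.89 / 104.79 = 6.5751%.
Total capital V = 5049 + 563.5 + 6779 = 12391.5.
Equity: weight = 5049/12391.5 = 0.4075; cost = 17%.
Preferred: weight = 563.5/12391.5 = 0.0455; cost = 6.5751%.
Private placement notes: weight = 6779/12391.5 = 0.5471; after-tax cost = 2.95% × (1 − 0%) = 2.9500%.
WACC = 0.4075 × 17.0000% + 0.0455 × 6.5751% + 0.5471 × 2.9500% = 8.8396%.

8.84%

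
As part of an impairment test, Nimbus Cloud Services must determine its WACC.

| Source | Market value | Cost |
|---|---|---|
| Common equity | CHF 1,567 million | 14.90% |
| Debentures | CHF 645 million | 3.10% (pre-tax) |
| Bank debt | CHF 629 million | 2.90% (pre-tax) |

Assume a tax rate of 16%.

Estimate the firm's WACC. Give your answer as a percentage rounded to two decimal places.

9.35%

Total capital V = 1567 + 645 + 629 = 2841.
Equity: weight = 1567/2841 = 0.5516; cost = 14.9%.
Debentures: weight = 645/2841 = 0.2270; after-tax cost = 3.1% × (1 − 16%) = 2.6040%.
Bank debt: weight = 629/2841 = 0.2214; after-tax cost = 2.9% × (1 − 16%) = 2.4360%.
WACC = 0.5516 × 14.9000% + 0.2270 × 2.6040% + 0.2214 × 2.4360% = 9.3489%.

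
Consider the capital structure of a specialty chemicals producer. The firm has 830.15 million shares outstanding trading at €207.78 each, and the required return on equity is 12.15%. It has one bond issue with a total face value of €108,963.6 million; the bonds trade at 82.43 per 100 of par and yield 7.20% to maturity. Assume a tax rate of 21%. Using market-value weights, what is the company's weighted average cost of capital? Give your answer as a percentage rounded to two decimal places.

9.94%

Market value of equity E = 207.78 × 830.15m = 172488.567m. Market value of debt D = 108963.6m × 82.43/100 = 89818.69548m.
Total capital V = 172488.567 + 89818.69548 = 262307.26248.
Equity: weight = 172488.567/262307.26248 = 0.6576; cost = 12.15%.
Bonds outstanding: weight = 89818.69548/262307.26248 = 0.3424; after-tax cost = 7.2% × (1 − 21%) = 5.6880%.
WACC = 0.6576 × 12.1500% + 0.3424 × 5.6880% = 9.9373%.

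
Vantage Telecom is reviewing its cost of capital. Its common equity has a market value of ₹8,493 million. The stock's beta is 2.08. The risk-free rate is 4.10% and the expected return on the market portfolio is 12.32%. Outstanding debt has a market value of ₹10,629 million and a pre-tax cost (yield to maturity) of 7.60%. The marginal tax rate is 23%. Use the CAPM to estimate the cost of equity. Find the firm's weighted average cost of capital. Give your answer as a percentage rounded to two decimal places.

12.67%

Market risk premium = 12.32% − 4.1% = 8.22%.
Cost of equity via CAPM: Re = 4.1% + 2.08 × 8.22% = 21.1976%.
Total capital V = 8493 + 10629 = 19122.
Equity: weight = 8493/19122 = 0.4441; cost = 21.1976%.
Debt: weight = 10629/19122 = 0.5559; after-tax cost = 7.6% × (1 − 23%) = 5.8520%.
WACC = 0.4441 × 21.1976% + 0.5559 × 5.8520% = 12.6677%.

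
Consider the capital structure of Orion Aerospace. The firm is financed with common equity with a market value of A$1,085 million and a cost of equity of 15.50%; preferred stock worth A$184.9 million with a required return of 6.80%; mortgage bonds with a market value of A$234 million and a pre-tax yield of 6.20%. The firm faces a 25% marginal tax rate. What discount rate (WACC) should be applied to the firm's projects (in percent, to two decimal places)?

12.74%

Total capital V = 1085 + 184.9 + 234 = 1503.9.
Equity: weight = 1085/1503.9 = 0.7215; cost = 15.5%.
Preferred: weight = 184.9/1503.9 = 0.1229; cost = 6.8%.
Mortgage bonds: weight = 234/1503.9 = 0.1556; after-tax cost = 6.2% × (1 − 25%) = 4.6500%.
WACC = 0.7215 × 15.5000% + 0.1229 × 6.8000% + 0.1556 × 4.6500% = 12.7422%.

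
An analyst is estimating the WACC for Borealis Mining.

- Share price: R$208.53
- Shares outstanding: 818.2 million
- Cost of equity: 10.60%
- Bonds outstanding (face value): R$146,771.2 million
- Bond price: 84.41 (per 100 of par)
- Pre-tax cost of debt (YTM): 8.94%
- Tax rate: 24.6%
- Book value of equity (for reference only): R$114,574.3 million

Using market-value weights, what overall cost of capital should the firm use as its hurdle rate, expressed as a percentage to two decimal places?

8.98%

Market value of equity E = 208.53 × 818.2m = 170619.246m. Market value of debt D = 146771.2m × 84.41/100 = 123889.56992m.
Total capital V = 170619.246 + 123889.56992 = 294508.81592.
Equity: weight = 170619.246/294508.81592 = 0.5793; cost = 10.6%.
Bonds outstanding: weight = 123889.56992/294508.81592 = 0.4207; after-tax cost = 8.94% × (1 − 24.6%) = 6.7408%.
WACC = 0.5793 × 10.6000% + 0.4207 × 6.7408% = 8.9766%.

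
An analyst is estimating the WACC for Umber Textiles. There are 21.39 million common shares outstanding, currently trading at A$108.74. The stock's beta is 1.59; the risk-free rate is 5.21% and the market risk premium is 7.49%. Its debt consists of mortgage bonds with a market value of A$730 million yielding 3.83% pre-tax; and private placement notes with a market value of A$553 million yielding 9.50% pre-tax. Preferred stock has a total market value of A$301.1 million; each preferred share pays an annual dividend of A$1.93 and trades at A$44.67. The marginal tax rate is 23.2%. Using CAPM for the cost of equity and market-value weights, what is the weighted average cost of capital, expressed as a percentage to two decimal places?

Cost of equity via CAPM: Re = 5.21% + 1.59 × 7.49% = 17.1191%.
Cost of preferred: Rp = 1.93 / 44.67 = 4.3206%.
Market value of equity E = 108.74 × 21.39m = 2325.9486m.
Total capital V = 2325.9486 + 301.1 + 730 + 553 = 3910.0486.
Equity: weight = 2325.9486/3910.0486 = 0.5949; cost = 17.1191%.
Preferred: weight = 301.1/3910.0486 = 0.0770; cost = 4.3206%.
Mortgage bonds: weight = 730/3910.0486 = 0.1867; after-tax cost = 3.83% × (1 − 23.2%) = 2.9414%.
Private placement notes: weight = 553/3910.0486 = 0.1414; after-tax cost = 9.5% × (1 − 23.2%) = 7.2960%.
WACC = 0.5949 × 17.1191% + 0.0770 × 4.3206% + 0.1867 × 2.9414% + 0.1414 × 7.2960% = 12.0973%.

12.10%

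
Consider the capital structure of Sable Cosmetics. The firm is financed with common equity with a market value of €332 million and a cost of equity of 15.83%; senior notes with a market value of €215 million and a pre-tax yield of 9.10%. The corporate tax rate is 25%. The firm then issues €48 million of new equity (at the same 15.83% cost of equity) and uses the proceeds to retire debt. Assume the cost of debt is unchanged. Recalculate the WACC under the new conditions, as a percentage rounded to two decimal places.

After the change:
Total capital V = 380 + 167 = 547.
Equity: weight = 380/547 = 0.6947; cost = 15.83%.
Senior notes: weight = 167/547 = 0.3053; after-tax cost = 9.1% × (1 − 25%) = 6.8250%.
WACC = 0.6947 × 15.8300% + 0.3053 × 6.8250% = 13.0808%.

13.08%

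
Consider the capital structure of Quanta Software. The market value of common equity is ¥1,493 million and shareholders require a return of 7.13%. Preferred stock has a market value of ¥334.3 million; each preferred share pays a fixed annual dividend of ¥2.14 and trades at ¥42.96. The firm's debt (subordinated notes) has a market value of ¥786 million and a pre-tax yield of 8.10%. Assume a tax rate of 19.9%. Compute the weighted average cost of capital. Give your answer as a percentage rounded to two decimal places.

Cost of preferred: Rp = 2.14 / 42.96 = 4.9814%.
Total capital V = 1493 + 334.3 + 786 = 2613.3.
Equity: weight = 1493/2613.3 = 0.5713; cost = 7.13%.
Preferred: weight = 334.3/2613.3 = 0.1279; cost = 4.9814%.
Subordinated notes: weight = 786/2613.3 = 0.3008; after-tax cost = 8.1% × (1 − 19.9%) = 6.4881%.
WACC = 0.5713 × 7.1300% + 0.1279 × 4.9814% + 0.3008 × 6.4881% = 6.6621%.

6.66%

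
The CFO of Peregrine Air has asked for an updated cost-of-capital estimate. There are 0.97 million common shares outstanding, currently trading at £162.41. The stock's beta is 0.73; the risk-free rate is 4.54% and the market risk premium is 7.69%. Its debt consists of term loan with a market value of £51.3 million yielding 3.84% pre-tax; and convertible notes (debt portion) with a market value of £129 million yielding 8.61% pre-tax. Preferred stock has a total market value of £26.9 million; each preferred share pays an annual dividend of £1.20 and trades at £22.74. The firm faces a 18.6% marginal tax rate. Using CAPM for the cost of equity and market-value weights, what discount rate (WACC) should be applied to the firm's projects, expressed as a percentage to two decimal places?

7.69%

Cost of equity via CAPM: Re = 4.54% + 0.73 × 7.69% = 10.1537%.
Cost of preferred: Rp = 1.2 / 22.74 = 5.2770%.
Market value of equity E = 162.41 × 0.97m = 157.5377m.
Total capital V = 157.5377 + 26.9 + 51.3 + 129 = 364.7377.
Equity: weight = 157.5377/364.7377 = 0.4319; cost = 10.1537%.
Preferred: weight = 26.9/364.7377 = 0.0738; cost = 5.277%.
Term loan: weight = 51.3/364.7377 = 0.1406; after-tax cost = 3.84% × (1 − 18.6%) = 3.1258%.
Convertible notes (debt portion): weight = 129/364.7377 = 0.3537; after-tax cost = 8.61% × (1 − 18.6%) = 7.0085%.
WACC = 0.4319 × 10.1537% + 0.0738 × 5.2770% + 0.1406 × 3.1258% + 0.3537 × 7.0085% = 7.6932%.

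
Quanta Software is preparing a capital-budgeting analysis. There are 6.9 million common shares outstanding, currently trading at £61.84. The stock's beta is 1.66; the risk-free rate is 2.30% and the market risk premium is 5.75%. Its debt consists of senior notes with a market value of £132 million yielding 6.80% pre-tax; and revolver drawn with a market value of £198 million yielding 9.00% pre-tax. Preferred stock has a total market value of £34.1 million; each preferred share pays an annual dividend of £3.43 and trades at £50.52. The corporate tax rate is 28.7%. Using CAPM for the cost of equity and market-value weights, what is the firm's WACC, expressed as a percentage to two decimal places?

9.10%

Cost of equity via CAPM: Re = 2.3% + 1.66 × 5.75% = 11.8450%.
Cost of preferred: Rp = 3.43 / 50.52 = 6.7894%.
Market value of equity E = 61.84 × 6.9m = 426.696m.
Total capital V = 426.696 + 34.1 + 132 + 198 = 790.796.
Equity: weight = 426.696/790.796 = 0.5396; cost = 11.845%.
Preferred: weight = 34.1/790.796 = 0.0431; cost = 6.7894%.
Senior notes: weight = 132/790.796 = 0.1669; after-tax cost = 6.8% × (1 − 28.7%) = 4.8484%.
Revolver drawn: weight = 198/790.796 = 0.2504; after-tax cost = 9% × (1 − 28.7%) = 6.4170%.
WACC = 0.5396 × 11.8450% + 0.0431 × 6.7894% + 0.1669 × 4.8484% + 0.2504 × 6.4170% = 9.1001%.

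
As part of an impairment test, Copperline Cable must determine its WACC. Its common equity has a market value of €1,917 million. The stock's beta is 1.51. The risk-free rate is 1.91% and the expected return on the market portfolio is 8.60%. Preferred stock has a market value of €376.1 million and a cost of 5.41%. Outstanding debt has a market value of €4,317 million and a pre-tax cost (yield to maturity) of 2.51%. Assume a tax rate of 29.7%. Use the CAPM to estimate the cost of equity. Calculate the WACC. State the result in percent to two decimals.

Market risk premium = 8.6% − 1.91% = 6.69%.
Cost of equity via CAPM: Re = 1.91% + 1.51 × 6.69% = 12.0119%.
Total capital V = 1917 + 376.1 + 4317 = 6610.1.
Equity: weight = 1917/6610.1 = 0.2900; cost = 12.0119%.
Preferred: weight = 376.1/6610.1 = 0.0569; cost = 5.41%.
Debt: weight = 4317/6610.1 = 0.6531; after-tax cost = 2.51% × (1 − 29.7%) = 1.7645%.
WACC = 0.2900 × 12.0119% + 0.0569 × 5.4100% + 0.6531 × 1.7645% = 4.9438%.

4.94%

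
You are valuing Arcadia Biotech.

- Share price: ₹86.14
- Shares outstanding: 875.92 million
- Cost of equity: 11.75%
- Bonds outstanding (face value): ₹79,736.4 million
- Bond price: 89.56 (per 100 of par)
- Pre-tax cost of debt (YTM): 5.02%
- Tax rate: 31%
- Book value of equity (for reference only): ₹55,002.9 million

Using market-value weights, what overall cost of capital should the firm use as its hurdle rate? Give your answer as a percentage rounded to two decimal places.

7.72%

Market value of equity E = 86.14 × 875.92m = 75451.7488m. Market value of debt D = 79736.4m × 89.56/100 = 71411.91984m.
Total capital V = 75451.7488 + 71411.91984 = 146863.66864.
Equity: weight = 75451.7488/146863.66864 = 0.5138; cost = 11.75%.
Bonds outstanding: weight = 71411.91984/146863.66864 = 0.4862; after-tax cost = 5.02% × (1 − 31%) = 3.4638%.
WACC = 0.5138 × 11.7500% + 0.4862 × 3.4638% = 7.7209%.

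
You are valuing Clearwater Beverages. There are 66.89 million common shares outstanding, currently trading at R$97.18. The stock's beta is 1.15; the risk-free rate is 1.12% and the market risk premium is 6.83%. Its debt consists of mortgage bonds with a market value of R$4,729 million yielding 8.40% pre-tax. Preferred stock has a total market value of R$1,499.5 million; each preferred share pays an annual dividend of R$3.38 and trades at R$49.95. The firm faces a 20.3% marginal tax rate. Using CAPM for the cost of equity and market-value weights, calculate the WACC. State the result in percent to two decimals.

7.87%

Cost of equity via CAPM: Re = 1.12% + 1.15 × 6.83% = 8.9745%.
Cost of preferred: Rp = 3.38 / 49.95 = 6.7668%.
Market value of equity E = 97.18 × 66.89m = 6500.3702m.
Total capital V = 6500.3702 + 1499.5 + 4729 = 12728.8702.
Equity: weight = 6500.3702/12728.8702 = 0.5107; cost = 8.9745%.
Preferred: weight = 1499.5/12728.8702 = 0.1178; cost = 6.7668%.
Mortgage bonds: weight = 4729/12728.8702 = 0.3715; after-tax cost = 8.4% × (1 − 20.3%) = 6.6948%.
WACC = 0.5107 × 8.9745% + 0.1178 × 6.7668% + 0.3715 × 6.6948% = 7.8675%.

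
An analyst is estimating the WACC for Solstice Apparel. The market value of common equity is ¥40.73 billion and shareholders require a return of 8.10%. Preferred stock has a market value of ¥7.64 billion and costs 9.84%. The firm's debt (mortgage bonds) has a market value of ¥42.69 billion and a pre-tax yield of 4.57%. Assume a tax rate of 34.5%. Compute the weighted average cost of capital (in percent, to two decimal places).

Total capital V = 40.73 + 7.64 + 42.69 = 91.06.
Equity: weight = 40.73/91.06 = 0.4473; cost = 8.1%.
Preferred: weight = 7.64/91.06 = 0.0839; cost = 9.84%.
Mortgage bonds: weight = 42.69/91.06 = 0.4688; after-tax cost = 4.57% × (1 − 34.5%) = 2.9934%.
WACC = 0.4473 × 8.1000% + 0.0839 × 9.8400% + 0.4688 × 2.9934% = 5.8519%.

5.85%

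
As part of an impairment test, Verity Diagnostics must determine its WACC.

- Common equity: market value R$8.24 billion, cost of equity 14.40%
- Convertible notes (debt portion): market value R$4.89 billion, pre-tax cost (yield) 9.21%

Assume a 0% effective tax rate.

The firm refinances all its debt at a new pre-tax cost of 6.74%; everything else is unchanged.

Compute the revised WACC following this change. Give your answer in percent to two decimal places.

11.55%

After the change:
Total capital V = 8.24 + 4.89 = 13.13.
Equity: weight = 8.24/13.13 = 0.6276; cost = 14.4%.
Convertible notes (debt portion): weight = 4.89/13.13 = 0.3724; after-tax cost = 6.74% × (1 − 0%) = 6.7400%.
WACC = 0.6276 × 14.4000% + 0.3724 × 6.7400% = 11.5472%.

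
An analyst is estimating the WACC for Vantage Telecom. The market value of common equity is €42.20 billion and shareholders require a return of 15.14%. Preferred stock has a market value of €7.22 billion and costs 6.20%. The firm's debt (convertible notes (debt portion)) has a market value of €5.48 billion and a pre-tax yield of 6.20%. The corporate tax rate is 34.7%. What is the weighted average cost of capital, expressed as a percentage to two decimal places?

Total capital V = 42.2 + 7.22 + 5.48 = 54.9.
Equity: weight = 42.2/54.9 = 0.7687; cost = 15.14%.
Preferred: weight = 7.22/54.9 = 0.1315; cost = 6.2%.
Convertible notes (debt portion): weight = 5.48/54.9 = 0.0998; after-tax cost = 6.2% × (1 − 34.7%) = 4.0486%.
WACC = 0.7687 × 15.1400% + 0.1315 × 6.2000% + 0.0998 × 4.0486% = 12.8572%.

12.86%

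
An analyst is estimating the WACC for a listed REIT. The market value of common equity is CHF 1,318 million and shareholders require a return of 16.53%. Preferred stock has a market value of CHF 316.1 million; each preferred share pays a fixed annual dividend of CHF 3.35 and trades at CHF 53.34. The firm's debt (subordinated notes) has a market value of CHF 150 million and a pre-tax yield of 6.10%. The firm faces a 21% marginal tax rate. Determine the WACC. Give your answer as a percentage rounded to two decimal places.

13.73%

Cost of preferred: Rp = 3.35 / 53.34 = 6.2805%.
Total capital V = 1318 + 316.1 + 150 = 1784.1.
Equity: weight = 1318/1784.1 = 0.7387; cost = 16.53%.
Preferred: weight = 316.1/1784.1 = 0.1772; cost = 6.2805%.
Subordinated notes: weight = 150/1784.1 = 0.0841; after-tax cost = 6.1% × (1 − 21%) = 4.8190%.
WACC = 0.7387 × 16.5300% + 0.1772 × 6.2805% + 0.0841 × 4.8190% = 13.7294%.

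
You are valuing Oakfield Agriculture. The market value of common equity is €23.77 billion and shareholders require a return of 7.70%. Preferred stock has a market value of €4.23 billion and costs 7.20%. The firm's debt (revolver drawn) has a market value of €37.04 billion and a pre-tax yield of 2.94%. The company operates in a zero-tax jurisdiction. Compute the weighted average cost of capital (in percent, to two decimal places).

4.96%

Total capital V = 23.77 + 4.23 + 37.04 = 65.04.
Equity: weight = 23.77/65.04 = 0.3655; cost = 7.7%.
Preferred: weight = 4.23/65.04 = 0.0650; cost = 7.2%.
Revolver drawn: weight = 37.04/65.04 = 0.5695; after-tax cost = 2.94% × (1 − 0%) = 2.9400%.
WACC = 0.3655 × 7.7000% + 0.0650 × 7.2000% + 0.5695 × 2.9400% = 4.9567%.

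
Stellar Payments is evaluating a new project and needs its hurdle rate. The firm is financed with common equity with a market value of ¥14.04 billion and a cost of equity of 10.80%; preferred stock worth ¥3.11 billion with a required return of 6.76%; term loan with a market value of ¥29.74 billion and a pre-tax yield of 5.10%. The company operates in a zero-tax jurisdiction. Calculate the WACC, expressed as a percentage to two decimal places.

Total capital V = 14.04 + 3.11 + 29.74 = 46.89.
Equity: weight = 14.04/46.89 = 0.2994; cost = 10.8%.
Preferred: weight = 3.11/46.89 = 0.0663; cost = 6.76%.
Term loan: weight = 29.74/46.89 = 0.6343; after-tax cost = 5.1% × (1 − 0%) = 5.1000%.
WACC = 0.2994 × 10.8000% + 0.0663 × 6.7600% + 0.6343 × 5.1000% = 6.9168%.

6.92%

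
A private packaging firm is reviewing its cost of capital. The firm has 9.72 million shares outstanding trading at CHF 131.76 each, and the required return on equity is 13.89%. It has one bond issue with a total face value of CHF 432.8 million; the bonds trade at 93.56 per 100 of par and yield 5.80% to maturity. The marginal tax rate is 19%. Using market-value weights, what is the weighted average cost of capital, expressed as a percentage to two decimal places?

11.68%

Market value of equity E = 131.76 × 9.72m = 1280.7072m. Market value of debt D = 432.8m × 93.56/100 = 404.92768m.
Total capital V = 1280.7072 + 404.92768 = 1685.63488.
Equity: weight = 1280.7072/1685.63488 = 0.7598; cost = 13.89%.
Bonds outstanding: weight = 404.92768/1685.63488 = 0.2402; after-tax cost = 5.8% × (1 − 19%) = 4.6980%.
WACC = 0.7598 × 13.8900% + 0.2402 × 4.6980% = 11.6819%.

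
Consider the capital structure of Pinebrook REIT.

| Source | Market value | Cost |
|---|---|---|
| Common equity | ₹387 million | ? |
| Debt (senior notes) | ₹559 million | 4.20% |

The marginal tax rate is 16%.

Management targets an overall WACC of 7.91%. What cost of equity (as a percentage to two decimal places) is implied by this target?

14.24%

Total capital V = 387 + 559 = 946.
Equity weight = 387/946 = 0.4091.
Senior notes weight = 559/946 = 0.5909.
Debt contribution = 0.5909 × 4.2% × (1 − 16%) = 2.0847%.
Required equity contribution = 7.91% − 2.0847% = 5.8253%.
Re = 5.8253% / 0.4091 = 14.2396%.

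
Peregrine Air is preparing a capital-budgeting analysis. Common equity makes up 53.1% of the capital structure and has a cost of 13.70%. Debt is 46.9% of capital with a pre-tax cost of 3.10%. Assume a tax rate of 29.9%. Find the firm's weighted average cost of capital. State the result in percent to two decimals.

After-tax cost of debt = 3.1% × (1 − 29.9%) = 2.1731%.
WACC = 0.531 × 13.7000% + 0.469 × 2.1731% = 8.2939%.

8.29%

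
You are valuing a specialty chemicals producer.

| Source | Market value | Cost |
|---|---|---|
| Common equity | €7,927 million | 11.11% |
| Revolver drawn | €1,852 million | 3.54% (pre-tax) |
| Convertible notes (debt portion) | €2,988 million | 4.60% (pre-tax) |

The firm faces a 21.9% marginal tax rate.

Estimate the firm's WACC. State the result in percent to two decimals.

8.14%

Total capital V = 7927 + 1852 + 2988 = 12767.
Equity: weight = 7927/12767 = 0.6209; cost = 11.11%.
Revolver drawn: weight = 1852/12767 = 0.1451; after-tax cost = 3.54% × (1 − 21.9%) = 2.7647%.
Convertible notes (debt portion): weight = 2988/12767 = 0.2340; after-tax cost = 4.6% × (1 − 21.9%) = 3.5926%.
WACC = 0.6209 × 11.1100% + 0.1451 × 2.7647% + 0.2340 × 3.5926% = 8.1400%.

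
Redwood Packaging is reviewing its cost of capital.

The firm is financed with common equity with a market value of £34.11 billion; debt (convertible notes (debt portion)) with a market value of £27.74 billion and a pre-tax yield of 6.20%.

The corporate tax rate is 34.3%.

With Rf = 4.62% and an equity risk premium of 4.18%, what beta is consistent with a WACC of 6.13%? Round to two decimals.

Total capital V = 34.11 + 27.74 = 61.85.
Equity weight = 34.11/61.85 = 0.5515.
Convertible notes (debt portion) weight = 27.74/61.85 = 0.4485.
Debt contribution = 0.4485 × 6.2% × (1 − 34.3%) = 1.8269%.
Required equity contribution = 6.13% − 1.8269% = 4.3031%  ⇒  Re = 7.8025%.
CAPM: 7.8025% = 4.62% + β × 4.18%  ⇒  β = 0.7614.

0.76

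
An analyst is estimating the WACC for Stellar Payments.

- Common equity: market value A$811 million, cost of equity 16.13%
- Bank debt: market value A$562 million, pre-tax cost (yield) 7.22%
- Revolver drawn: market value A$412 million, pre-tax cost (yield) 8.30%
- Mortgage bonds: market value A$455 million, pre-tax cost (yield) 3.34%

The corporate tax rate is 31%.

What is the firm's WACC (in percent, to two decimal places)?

8.61%

Total capital V = 811 + 562 + 412 + 455 = 2240.
Equity: weight = 811/2240 = 0.3621; cost = 16.13%.
Bank debt: weight = 562/2240 = 0.2509; after-tax cost = 7.22% × (1 − 31%) = 4.9818%.
Revolver drawn: weight = 412/2240 = 0.1839; after-tax cost = 8.3% × (1 − 31%) = 5.7270%.
Mortgage bonds: weight = 455/2240 = 0.2031; after-tax cost = 3.34% × (1 − 31%) = 2.3046%.
WACC = 0.3621 × 16.1300% + 0.2509 × 4.9818% + 0.1839 × 5.7270% + 0.2031 × 2.3046% = 8.6113%.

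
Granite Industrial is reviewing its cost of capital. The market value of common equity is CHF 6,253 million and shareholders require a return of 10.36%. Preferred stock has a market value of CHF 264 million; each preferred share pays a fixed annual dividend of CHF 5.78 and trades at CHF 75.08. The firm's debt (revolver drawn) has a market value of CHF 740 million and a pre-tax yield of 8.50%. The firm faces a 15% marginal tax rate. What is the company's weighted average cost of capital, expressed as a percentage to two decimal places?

9.94%

Cost of preferred: Rp = 5.78 / 75.08 = 7.6985%.
Total capital V = 6253 + 264 + 740 = 7257.
Equity: weight = 6253/7257 = 0.8617; cost = 10.36%.
Preferred: weight = 264/7257 = 0.0364; cost = 7.6985%.
Revolver drawn: weight = 740/7257 = 0.1020; after-tax cost = 8.5% × (1 − 15%) = 7.2250%.
WACC = 0.8617 × 10.3600% + 0.0364 × 7.6985% + 0.1020 × 7.2250% = 9.9435%.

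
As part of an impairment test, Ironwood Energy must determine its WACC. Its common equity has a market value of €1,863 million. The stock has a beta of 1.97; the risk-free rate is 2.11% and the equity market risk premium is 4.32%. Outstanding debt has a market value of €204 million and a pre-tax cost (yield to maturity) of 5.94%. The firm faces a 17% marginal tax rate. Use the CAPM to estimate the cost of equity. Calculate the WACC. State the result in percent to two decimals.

10.06%

Cost of equity via CAPM: Re = 2.11% + 1.97 × 4.32% = 10.6204%.
Total capital V = 1863 + 204 = 2067.
Equity: weight = 1863/2067 = 0.9013; cost = 10.6204%.
Debt: weight = 204/2067 = 0.0987; after-tax cost = 5.94% × (1 − 17%) = 4.9302%.
WACC = 0.9013 × 10.6204% + 0.0987 × 4.9302% = 10.0588%.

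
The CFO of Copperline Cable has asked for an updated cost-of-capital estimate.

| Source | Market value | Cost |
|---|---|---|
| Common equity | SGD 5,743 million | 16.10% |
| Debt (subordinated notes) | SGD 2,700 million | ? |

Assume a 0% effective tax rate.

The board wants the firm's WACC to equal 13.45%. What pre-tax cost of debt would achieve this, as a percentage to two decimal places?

Total capital V = 5743 + 2700 = 8443.
Equity weight = 5743/8443 = 0.6802.
Subordinated notes weight = 2700/8443 = 0.3198.
Equity contribution = 0.6802 × 16.1% = 10.9514%.
Remaining for debt = 13.45% − 10.9514% = 2.4986%.
Rd × (1 − 0%) × 0.3198 = 2.4986%  ⇒  Rd = 7.8134%.

7.81%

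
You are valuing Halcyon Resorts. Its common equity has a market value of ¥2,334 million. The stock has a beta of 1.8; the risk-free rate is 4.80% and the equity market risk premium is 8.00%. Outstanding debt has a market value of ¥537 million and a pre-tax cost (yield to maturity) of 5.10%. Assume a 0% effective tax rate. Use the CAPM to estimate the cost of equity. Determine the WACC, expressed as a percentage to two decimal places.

Cost of equity via CAPM: Re = 4.8% + 1.8 × 8.0% = 19.2000%.
Total capital V = 2334 + 537 = 2871.
Equity: weight = 2334/2871 = 0.8130; cost = 19.2%.
Debt: weight = 537/2871 = 0.1870; after-tax cost = 5.1% × (1 − 0%) = 5.1000%.
WACC = 0.8130 × 19.2000% + 0.1870 × 5.1000% = 16.5627%.

16.56%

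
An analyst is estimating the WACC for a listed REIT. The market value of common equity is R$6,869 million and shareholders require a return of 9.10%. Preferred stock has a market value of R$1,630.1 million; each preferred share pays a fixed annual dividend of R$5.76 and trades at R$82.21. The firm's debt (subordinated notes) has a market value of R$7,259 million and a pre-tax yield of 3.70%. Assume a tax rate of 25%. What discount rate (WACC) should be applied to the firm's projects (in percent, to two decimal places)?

5.97%

Cost of preferred: Rp = 5.76 / 82.21 = 7.0064%.
Total capital V = 6869 + 1630.1 + 7259 = 15758.1.
Equity: weight = 6869/15758.1 = 0.4359; cost = 9.1%.
Preferred: weight = 1630.1/15758.1 = 0.1034; cost = 7.0064%.
Subordinated notes: weight = 7259/15758.1 = 0.4607; after-tax cost = 3.7% × (1 − 25%) = 2.7750%.
WACC = 0.4359 × 9.1000% + 0.1034 × 7.0064% + 0.4607 × 2.7750% = 5.9698%.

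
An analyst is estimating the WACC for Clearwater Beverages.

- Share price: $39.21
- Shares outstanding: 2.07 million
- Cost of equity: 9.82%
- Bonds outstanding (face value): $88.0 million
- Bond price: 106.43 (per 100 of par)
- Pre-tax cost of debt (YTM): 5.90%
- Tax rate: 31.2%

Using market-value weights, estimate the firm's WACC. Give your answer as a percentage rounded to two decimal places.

Market value of equity E = 39.21 × 2.07m = 81.1647m. Market value of debt D = 88m × 106.43/100 = 93.6584m.
Total capital V = 81.1647 + 93.6584 = 174.8231.
Equity: weight = 81.1647/174.8231 = 0.4643; cost = 9.82%.
Bonds outstanding: weight = 93.6584/174.8231 = 0.5357; after-tax cost = 5.9% × (1 − 31.2%) = 4.0592%.
WACC = 0.4643 × 9.8200% + 0.5357 × 4.0592% = 6.7338%.

6.73%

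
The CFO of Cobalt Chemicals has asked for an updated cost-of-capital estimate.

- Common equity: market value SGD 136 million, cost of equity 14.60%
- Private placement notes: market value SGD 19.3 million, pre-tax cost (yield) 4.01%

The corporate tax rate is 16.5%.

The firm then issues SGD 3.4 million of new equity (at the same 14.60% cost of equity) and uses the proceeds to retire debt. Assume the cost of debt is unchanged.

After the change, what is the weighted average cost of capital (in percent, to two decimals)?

13.45%

After the change:
Total capital V = 139.4 + 15.9 = 155.3.
Equity: weight = 139.4/155.3 = 0.8976; cost = 14.6%.
Private placement notes: weight = 15.9/155.3 = 0.1024; after-tax cost = 4.01% × (1 − 16.5%) = 3.3483%.
WACC = 0.8976 × 14.6000% + 0.1024 × 3.3483% = 13.4480%.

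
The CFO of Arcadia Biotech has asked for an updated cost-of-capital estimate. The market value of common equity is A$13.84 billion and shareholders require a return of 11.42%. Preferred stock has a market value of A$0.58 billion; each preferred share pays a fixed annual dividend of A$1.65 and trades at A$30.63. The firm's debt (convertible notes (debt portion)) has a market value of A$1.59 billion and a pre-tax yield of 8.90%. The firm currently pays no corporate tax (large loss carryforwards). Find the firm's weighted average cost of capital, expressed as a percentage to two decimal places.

Cost of preferred: Rp = 1.65 / 30.63 = 5.3869%.
Total capital V = 13.84 + 0.58 + 1.59 = 16.01.
Equity: weight = 13.84/16.01 = 0.8645; cost = 11.42%.
Preferred: weight = 0.58/16.01 = 0.0362; cost = 5.3869%.
Convertible notes (debt portion): weight = 1.59/16.01 = 0.0993; after-tax cost = 8.9% × (1 − 0%) = 8.9000%.
WACC = 0.8645 × 11.4200% + 0.0362 × 5.3869% + 0.0993 × 8.9000% = 10.9512%.

10.95%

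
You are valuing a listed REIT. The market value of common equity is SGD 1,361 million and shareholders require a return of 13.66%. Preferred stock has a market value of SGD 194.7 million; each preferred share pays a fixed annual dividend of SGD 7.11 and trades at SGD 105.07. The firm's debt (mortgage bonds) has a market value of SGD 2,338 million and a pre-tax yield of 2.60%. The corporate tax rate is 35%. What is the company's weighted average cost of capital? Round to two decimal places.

6.13%

Cost of preferred: Rp = 7.11 / 105.07 = 6.7669%.
Total capital V = 1361 + 194.7 + 2338 = 3893.7.
Equity: weight = 1361/3893.7 = 0.3495; cost = 13.66%.
Preferred: weight = 194.7/3893.7 = 0.0500; cost = 6.7669%.
Mortgage bonds: weight = 2338/3893.7 = 0.6005; after-tax cost = 2.6% × (1 − 35%) = 1.6900%.
WACC = 0.3495 × 13.6600% + 0.0500 × 6.7669% + 0.6005 × 1.6900% = 6.1278%.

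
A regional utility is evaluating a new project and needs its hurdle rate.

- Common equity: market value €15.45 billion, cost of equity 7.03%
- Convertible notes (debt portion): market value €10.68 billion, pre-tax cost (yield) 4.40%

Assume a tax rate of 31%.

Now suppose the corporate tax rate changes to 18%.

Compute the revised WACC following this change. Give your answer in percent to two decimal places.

5.63%

After the change:
Total capital V = 15.45 + 10.68 = 26.13.
Equity: weight = 15.45/26.13 = 0.5913; cost = 7.03%.
Convertible notes (debt portion): weight = 10.68/26.13 = 0.4087; after-tax cost = 4.4% × (1 − 18%) = 3.6080%.
WACC = 0.5913 × 7.0300% + 0.4087 × 3.6080% = 5.6313%.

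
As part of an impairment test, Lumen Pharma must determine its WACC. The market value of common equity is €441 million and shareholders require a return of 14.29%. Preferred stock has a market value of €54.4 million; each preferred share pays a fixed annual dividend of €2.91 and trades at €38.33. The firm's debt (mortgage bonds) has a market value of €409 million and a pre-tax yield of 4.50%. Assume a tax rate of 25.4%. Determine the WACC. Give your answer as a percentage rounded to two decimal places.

8.94%

Cost of preferred: Rp = 2.91 / 38.33 = 7.5920%.
Total capital V = 441 + 54.4 + 409 = 904.4.
Equity: weight = 441/904.4 = 0.4876; cost = 14.29%.
Preferred: weight = 54.4/904.4 = 0.0602; cost = 7.592%.
Mortgage bonds: weight = 409/904.4 = 0.4522; after-tax cost = 4.5% × (1 − 25.4%) = 3.3570%.
WACC = 0.4876 × 14.2900% + 0.0602 × 7.5920% + 0.4522 × 3.3570% = 8.9428%.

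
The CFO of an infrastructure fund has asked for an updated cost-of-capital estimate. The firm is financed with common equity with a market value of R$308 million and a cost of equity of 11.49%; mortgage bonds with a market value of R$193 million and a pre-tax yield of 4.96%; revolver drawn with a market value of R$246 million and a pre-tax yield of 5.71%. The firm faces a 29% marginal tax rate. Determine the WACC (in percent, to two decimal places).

Total capital V = 308 + 193 + 246 = 747.
Equity: weight = 308/747 = 0.4123; cost = 11.49%.
Mortgage bonds: weight = 193/747 = 0.2584; after-tax cost = 4.96% × (1 − 29%) = 3.5216%.
Revolver drawn: weight = 246/747 = 0.3293; after-tax cost = 5.71% × (1 − 29%) = 4.0541%.
WACC = 0.4123 × 11.4900% + 0.2584 × 3.5216% + 0.3293 × 4.0541% = 6.9825%.

6.98%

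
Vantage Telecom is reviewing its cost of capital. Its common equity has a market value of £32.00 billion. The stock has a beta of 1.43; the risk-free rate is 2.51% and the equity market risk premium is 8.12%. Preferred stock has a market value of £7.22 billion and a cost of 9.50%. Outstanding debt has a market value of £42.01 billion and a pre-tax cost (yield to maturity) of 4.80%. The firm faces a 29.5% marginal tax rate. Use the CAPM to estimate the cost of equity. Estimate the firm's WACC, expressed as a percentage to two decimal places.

Cost of equity via CAPM: Re = 2.51% + 1.43 × 8.12% = 14.1216%.
Total capital V = 32 + 7.22 + 42.01 = 81.23.
Equity: weight = 32/81.23 = 0.3939; cost = 14.1216%.
Preferred: weight = 7.22/81.23 = 0.0889; cost = 9.5%.
Debt: weight = 42.01/81.23 = 0.5172; after-tax cost = 4.8% × (1 − 29.5%) = 3.3840%.
WACC = 0.3939 × 14.1216% + 0.0889 × 9.5000% + 0.5172 × 3.3840% = 8.1576%.

8.16%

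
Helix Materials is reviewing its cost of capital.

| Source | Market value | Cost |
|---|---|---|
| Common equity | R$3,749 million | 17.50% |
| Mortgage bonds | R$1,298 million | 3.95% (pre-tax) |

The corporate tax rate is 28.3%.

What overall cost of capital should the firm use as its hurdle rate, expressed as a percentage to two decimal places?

13.73%

Total capital V = 3749 + 1298 = 5047.
Equity: weight = 3749/5047 = 0.7428; cost = 17.5%.
Mortgage bonds: weight = 1298/5047 = 0.2572; after-tax cost = 3.95% × (1 − 28.3%) = 2.8321%.
WACC = 0.7428 × 17.5000% + 0.2572 × 2.8321% = 13.7277%.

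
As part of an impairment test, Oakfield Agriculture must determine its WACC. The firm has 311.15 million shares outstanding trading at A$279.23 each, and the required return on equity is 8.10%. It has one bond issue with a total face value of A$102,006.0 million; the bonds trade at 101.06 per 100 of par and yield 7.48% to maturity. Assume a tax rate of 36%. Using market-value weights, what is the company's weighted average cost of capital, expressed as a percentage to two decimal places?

6.30%

Market value of equity E = 279.23 × 311.15m = 86882.4145m. Market value of debt D = 102006m × 101.06/100 = 103087.2636m.
Total capital V = 86882.4145 + 103087.2636 = 189969.6781.
Equity: weight = 86882.4145/189969.6781 = 0.4573; cost = 8.1%.
Bonds outstanding: weight = 103087.2636/189969.6781 = 0.5427; after-tax cost = 7.48% × (1 − 36%) = 4.7872%.
WACC = 0.4573 × 8.1000% + 0.5427 × 4.7872% = 6.3023%.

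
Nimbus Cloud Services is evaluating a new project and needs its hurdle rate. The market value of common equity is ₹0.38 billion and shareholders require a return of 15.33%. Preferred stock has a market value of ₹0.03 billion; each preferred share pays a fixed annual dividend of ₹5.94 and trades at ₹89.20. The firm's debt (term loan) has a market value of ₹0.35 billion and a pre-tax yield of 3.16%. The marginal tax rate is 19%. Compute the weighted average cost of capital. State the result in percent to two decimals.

Cost of preferred: Rp = 5.94 / 89.2 = 6.6592%.
Total capital V = 0.38 + 0.03 + 0.35 = 0.76.
Equity: weight = 0.38/0.76 = 0.5000; cost = 15.33%.
Preferred: weight = 0.03/0.76 = 0.0395; cost = 6.6592%.
Term loan: weight = 0.35/0.76 = 0.4605; after-tax cost = 3.16% × (1 − 19%) = 2.5596%.
WACC = 0.5000 × 15.3300% + 0.0395 × 6.6592% + 0.4605 × 2.5596% = 9.1066%.

9.11%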